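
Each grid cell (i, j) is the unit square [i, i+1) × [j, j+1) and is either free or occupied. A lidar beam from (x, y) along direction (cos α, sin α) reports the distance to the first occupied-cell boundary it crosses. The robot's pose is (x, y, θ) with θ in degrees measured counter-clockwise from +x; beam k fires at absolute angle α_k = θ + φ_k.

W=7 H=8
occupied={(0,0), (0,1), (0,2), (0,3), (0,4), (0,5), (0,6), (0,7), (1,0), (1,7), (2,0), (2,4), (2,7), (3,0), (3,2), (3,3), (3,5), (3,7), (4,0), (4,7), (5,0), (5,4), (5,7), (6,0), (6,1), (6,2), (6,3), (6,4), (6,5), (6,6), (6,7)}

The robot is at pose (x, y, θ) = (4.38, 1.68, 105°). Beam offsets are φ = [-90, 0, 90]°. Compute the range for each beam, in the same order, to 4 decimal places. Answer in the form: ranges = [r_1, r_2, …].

ranges = [1.6771, 1.4682, 2.6273]

beam 1: φ=-90°, α=15°
  cosα=0.9659 sinα=0.2588 | (4,1) | tMaxX 0.6419 tMaxY 1.2364 | tΔX 1.0353 tΔY 3.8637
    t=0.6419 [x] (5,1)
    t=1.2364 [y] (5,2)
    t=1.6771 [x] (6,2) — stop
  → r_1 = 1.6771
beam 2: φ=0°, α=105°
  cosα=-0.2588 sinα=0.9659 | (4,1) | tMaxX 1.4682 tMaxY 0.3313 | tΔX 3.8637 tΔY 1.0353
    t=0.3313 [y] (4,2)
    t=1.3666 [y] (4,3)
    t=1.4682 [x] (3,3) — stop
  → r_2 = 1.4682
beam 3: φ=90°, α=195°
  cosα=-0.9659 sinα=-0.2588 | (4,1) | tMaxX 0.3934 tMaxY 2.6273 | tΔX 1.0353 tΔY 3.8637
    t=0.3934 [x] (3,1)
    t=1.4287 [x] (2,1)
    t=2.4640 [x] (1,1)
    t=2.6273 [y] (1,0) — stop
  → r_3 = 2.6273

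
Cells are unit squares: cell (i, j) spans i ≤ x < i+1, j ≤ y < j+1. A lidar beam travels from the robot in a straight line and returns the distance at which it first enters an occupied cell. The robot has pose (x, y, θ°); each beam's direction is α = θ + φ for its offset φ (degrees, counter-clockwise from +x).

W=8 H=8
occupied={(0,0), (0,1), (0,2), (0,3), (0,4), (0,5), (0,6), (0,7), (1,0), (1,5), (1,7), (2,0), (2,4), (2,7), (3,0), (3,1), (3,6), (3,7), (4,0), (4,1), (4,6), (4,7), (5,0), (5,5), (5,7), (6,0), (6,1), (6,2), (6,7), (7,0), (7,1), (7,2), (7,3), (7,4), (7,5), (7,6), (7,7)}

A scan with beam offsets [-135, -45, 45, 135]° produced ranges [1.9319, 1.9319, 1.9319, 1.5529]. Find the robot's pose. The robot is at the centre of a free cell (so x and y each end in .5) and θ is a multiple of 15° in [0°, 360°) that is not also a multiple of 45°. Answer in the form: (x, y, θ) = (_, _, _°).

(x, y, θ) = (4.5, 3.5, 120°)

The pose lattice has 27·16 = 432 candidates. Test each by forward raycasting.
  (3.5, 3.5, 240°): beam 1 = 3.6235 ≠ 1.9319 ✗
  (2.5, 5.5, 105°): beam 1 = 5.0000 ≠ 1.9319 ✗
  (1.5, 2.5, 255°): beam 1 = 1.0000 ≠ 1.9319 ✗
  (1.5, 2.5, 75°): beam 1 = 1.7321 ≠ 1.9319 ✗
  …
  (4.5, 3.5, 120°): r_1=1.9319, r_2=1.9319, r_3=1.9319, r_4=1.5529 — all match ✓
Unique over the lattice → pose = (4.5, 3.5, 120°).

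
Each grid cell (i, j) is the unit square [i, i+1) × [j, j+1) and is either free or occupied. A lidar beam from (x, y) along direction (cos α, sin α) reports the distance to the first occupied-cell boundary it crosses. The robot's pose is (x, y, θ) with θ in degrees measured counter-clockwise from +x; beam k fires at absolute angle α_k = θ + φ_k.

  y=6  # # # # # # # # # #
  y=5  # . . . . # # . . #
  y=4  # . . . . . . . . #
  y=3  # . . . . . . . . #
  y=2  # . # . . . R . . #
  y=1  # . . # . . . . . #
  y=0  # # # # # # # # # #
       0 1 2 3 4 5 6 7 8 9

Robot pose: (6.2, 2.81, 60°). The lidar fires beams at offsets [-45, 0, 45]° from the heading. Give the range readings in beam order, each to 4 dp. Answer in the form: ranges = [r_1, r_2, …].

ranges = [2.8988, 3.6835, 2.2673]

beam 1: φ=-45°, α=15°
  dir = (cos 15°, sin 15°) = (0.9659, 0.2588); from cell (6,2)
  next x-line at t=0.8282, next y-line at t=0.7341; Δt_x=1.0353, Δt_y=3.8637
    y: enter (6,3) at t=0.7341
    x: enter (7,3) at t=0.8282
    x: enter (8,3) at t=1.8635
    x: enter (9,3) at t=2.8988 ← occupied
  → r_1 = 2.8988
beam 2: φ=0°, α=60°
  dir = (cos 60°, sin 60°) = (0.5000, 0.8660); from cell (6,2)
  next x-line at t=1.6000, next y-line at t=0.2194; Δt_x=2.0000, Δt_y=1.1547
    y: enter (6,3) at t=0.2194
    y: enter (6,4) at t=1.3741
    x: enter (7,4) at t=1.6000
    y: enter (7,5) at t=2.5288
    x: enter (8,5) at t=3.6000
    y: enter (8,6) at t=3.6835 ← occupied
  → r_2 = 3.6835
beam 3: φ=45°, α=105°
  dir = (cos 105°, sin 105°) = (-0.2588, 0.9659); from cell (6,2)
  next x-line at t=0.7727, next y-line at t=0.1967; Δt_x=3.8637, Δt_y=1.0353
    y: enter (6,3) at t=0.1967
    x: enter (5,3) at t=0.7727
    y: enter (5,4) at t=1.2320
    y: enter (5,5) at t=2.2673 ← occupied
  → r_3 = 2.2673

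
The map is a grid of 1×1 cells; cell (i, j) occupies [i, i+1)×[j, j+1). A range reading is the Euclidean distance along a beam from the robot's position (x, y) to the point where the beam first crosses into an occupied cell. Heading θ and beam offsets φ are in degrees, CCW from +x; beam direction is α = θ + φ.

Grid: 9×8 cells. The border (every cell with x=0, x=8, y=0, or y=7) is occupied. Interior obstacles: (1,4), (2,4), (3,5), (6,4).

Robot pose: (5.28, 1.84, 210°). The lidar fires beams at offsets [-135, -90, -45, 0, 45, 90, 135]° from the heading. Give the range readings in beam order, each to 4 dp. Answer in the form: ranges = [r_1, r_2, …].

beam 1: φ=-135°, α=75°
  d=(0.2588,0.9659)  start (5,1)  tX=2.7819 tY=0.1656  stride 1/|dx|=3.8637 1/|dy|=1.0353
    cross y-line → (5,2), t=0.1656
    cross y-line → (5,3), t=1.2009
    cross y-line → (5,4), t=2.2362
    cross x-line → (6,4), t=2.7819 (wall)
  → r_1 = 2.7819
beam 2: φ=-90°, α=120°
  d=(-0.5000,0.8660)  start (5,1)  tX=0.5600 tY=0.1848  stride 1/|dx|=2.0000 1/|dy|=1.1547
    cross y-line → (5,2), t=0.1848
    cross x-line → (4,2), t=0.5600
    cross y-line → (4,3), t=1.3395
    cross y-line → (4,4), t=2.4942
    cross x-line → (3,4), t=2.5600
    cross y-line → (3,5), t=3.6489 (wall)
  → r_2 = 3.6489
beam 3: φ=-45°, α=165°
  d=(-0.9659,0.2588)  start (5,1)  tX=0.2899 tY=0.6182  stride 1/|dx|=1.0353 1/|dy|=3.8637
    cross x-line → (4,1), t=0.2899
    cross y-line → (4,2), t=0.6182
    cross x-line → (3,2), t=1.3252
    cross x-line → (2,2), t=2.3604
    cross x-line → (1,2), t=3.3957
    cross x-line → (0,2), t=4.4310 (wall)
  → r_3 = 4.4310
beam 4: φ=0°, α=210°
  d=(-0.8660,-0.5000)  start (5,1)  tX=0.3233 tY=1.6800  stride 1/|dx|=1.1547 1/|dy|=2.0000
    cross x-line → (4,1), t=0.3233
    cross x-line → (3,1), t=1.4780
    cross y-line → (3,0), t=1.6800 (wall)
  → r_4 = 1.6800
beam 5: φ=45°, α=255°
  d=(-0.2588,-0.9659)  start (5,1)  tX=1.0818 tY=0.8696  stride 1/|dx|=3.8637 1/|dy|=1.0353
    cross y-line → (5,0), t=0.8696 (wall)
  → r_5 = 0.8696
beam 6: φ=90°, α=300°
  d=(0.5000,-0.8660)  start (5,1)  tX=1.4400 tY=0.9699  stride 1/|dx|=2.0000 1/|dy|=1.1547
    cross y-line → (5,0), t=0.9699 (wall)
  → r_6 = 0.9699
beam 7: φ=135°, α=345°
  d=(0.9659,-0.2588)  start (5,1)  tX=0.7454 tY=3.2455  stride 1/|dx|=1.0353 1/|dy|=3.8637
    cross x-line → (6,1), t=0.7454
    cross x-line → (7,1), t=1.7807
    cross x-line → (8,1), t=2.8160 (wall)
  → r_7 = 2.8160

ranges = [2.7819, 3.6489, 4.4310, 1.6800, 0.8696, 0.9699, 2.8160]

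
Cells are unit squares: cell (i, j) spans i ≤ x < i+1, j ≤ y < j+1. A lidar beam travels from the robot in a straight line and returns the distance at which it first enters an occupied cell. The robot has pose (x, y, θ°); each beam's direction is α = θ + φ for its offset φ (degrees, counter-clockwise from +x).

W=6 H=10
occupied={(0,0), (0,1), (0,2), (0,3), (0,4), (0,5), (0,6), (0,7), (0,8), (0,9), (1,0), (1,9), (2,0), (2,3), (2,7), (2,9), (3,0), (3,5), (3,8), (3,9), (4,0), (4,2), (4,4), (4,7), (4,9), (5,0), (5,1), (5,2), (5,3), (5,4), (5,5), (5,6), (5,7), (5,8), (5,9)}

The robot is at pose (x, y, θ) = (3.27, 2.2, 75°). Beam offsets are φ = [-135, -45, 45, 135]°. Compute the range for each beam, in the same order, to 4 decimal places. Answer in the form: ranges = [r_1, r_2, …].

ranges = [1.3856, 0.8429, 0.9238, 2.4000]

beam 1: φ=-135°, α=300°
  dir = (cos 300°, sin 300°) = (0.5000, -0.8660); from cell (3,2)
  next x-line at t=1.4600, next y-line at t=0.2309; Δt_x=2.0000, Δt_y=1.1547
    y: enter (3,1) at t=0.2309
    y: enter (3,0) at t=1.3856 ← occupied
  → r_1 = 1.3856
beam 2: φ=-45°, α=30°
  dir = (cos 30°, sin 30°) = (0.8660, 0.5000); from cell (3,2)
  next x-line at t=0.8429, next y-line at t=1.6000; Δt_x=1.1547, Δt_y=2.0000
    x: enter (4,2) at t=0.8429 ← occupied
  → r_2 = 0.8429
beam 3: φ=45°, α=120°
  dir = (cos 120°, sin 120°) = (-0.5000, 0.8660); from cell (3,2)
  next x-line at t=0.5400, next y-line at t=0.9238; Δt_x=2.0000, Δt_y=1.1547
    x: enter (2,2) at t=0.5400
    y: enter (2,3) at t=0.9238 ← occupied
  → r_3 = 0.9238
beam 4: φ=135°, α=210°
  dir = (cos 210°, sin 210°) = (-0.8660, -0.5000); from cell (3,2)
  next x-line at t=0.3118, next y-line at t=0.4000; Δt_x=1.1547, Δt_y=2.0000
    x: enter (2,2) at t=0.3118
    y: enter (2,1) at t=0.4000
    x: enter (1,1) at t=1.4665
    y: enter (1,0) at t=2.4000 ← occupied
  → r_4 = 2.4000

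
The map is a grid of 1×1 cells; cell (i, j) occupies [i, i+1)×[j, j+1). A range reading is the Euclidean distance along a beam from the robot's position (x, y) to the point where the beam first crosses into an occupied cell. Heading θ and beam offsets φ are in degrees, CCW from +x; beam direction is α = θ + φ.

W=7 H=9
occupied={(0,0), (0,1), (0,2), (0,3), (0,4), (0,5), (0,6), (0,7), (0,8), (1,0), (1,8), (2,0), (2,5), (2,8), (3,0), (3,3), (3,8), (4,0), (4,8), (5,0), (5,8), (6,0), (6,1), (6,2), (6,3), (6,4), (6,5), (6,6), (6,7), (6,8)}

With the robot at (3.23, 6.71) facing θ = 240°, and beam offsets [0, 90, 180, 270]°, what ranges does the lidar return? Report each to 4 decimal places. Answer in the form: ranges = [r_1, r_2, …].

beam 1: φ=0°, α=240°
  d=(-0.5000,-0.8660)  start (3,6)  tX=0.4600 tY=0.8198  stride 1/|dx|=2.0000 1/|dy|=1.1547
    cross x-line → (2,6), t=0.4600
    cross y-line → (2,5), t=0.8198 (wall)
  → r_1 = 0.8198
beam 2: φ=90°, α=330°
  d=(0.8660,-0.5000)  start (3,6)  tX=0.8891 tY=1.4200  stride 1/|dx|=1.1547 1/|dy|=2.0000
    cross x-line → (4,6), t=0.8891
    cross y-line → (4,5), t=1.4200
    cross x-line → (5,5), t=2.0438
    cross x-line → (6,5), t=3.1985 (wall)
  → r_2 = 3.1985
beam 3: φ=180°, α=60°
  d=(0.5000,0.8660)  start (3,6)  tX=1.5400 tY=0.3349  stride 1/|dx|=2.0000 1/|dy|=1.1547
    cross y-line → (3,7), t=0.3349
    cross y-line → (3,8), t=1.4896 (wall)
  → r_3 = 1.4896
beam 4: φ=270°, α=150°
  d=(-0.8660,0.5000)  start (3,6)  tX=0.2656 tY=0.5800  stride 1/|dx|=1.1547 1/|dy|=2.0000
    cross x-line → (2,6), t=0.2656
    cross y-line → (2,7), t=0.5800
    cross x-line → (1,7), t=1.4203
    cross x-line → (0,7), t=2.5750 (wall)
  → r_4 = 2.5750

ranges = [0.8198, 3.1985, 1.4896, 2.5750]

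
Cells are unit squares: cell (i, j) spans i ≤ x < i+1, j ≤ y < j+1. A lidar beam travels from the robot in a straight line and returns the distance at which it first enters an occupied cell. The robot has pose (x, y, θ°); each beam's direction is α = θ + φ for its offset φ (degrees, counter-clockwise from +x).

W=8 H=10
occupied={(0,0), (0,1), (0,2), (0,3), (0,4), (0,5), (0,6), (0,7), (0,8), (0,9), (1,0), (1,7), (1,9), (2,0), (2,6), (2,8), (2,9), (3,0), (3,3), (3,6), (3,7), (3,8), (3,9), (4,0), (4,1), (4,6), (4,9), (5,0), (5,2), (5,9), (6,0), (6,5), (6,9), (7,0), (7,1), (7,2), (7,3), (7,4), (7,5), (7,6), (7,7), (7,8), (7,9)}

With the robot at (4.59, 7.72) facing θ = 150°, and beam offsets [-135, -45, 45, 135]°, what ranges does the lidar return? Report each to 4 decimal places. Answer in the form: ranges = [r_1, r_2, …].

ranges = [2.4950, 1.3252, 0.6108, 0.7454]

beam 1: φ=-135°, α=15°
  cosα=0.9659 sinα=0.2588 | (4,7) | tMaxX 0.4245 tMaxY 1.0818 | tΔX 1.0353 tΔY 3.8637
    t=0.4245 [x] (5,7)
    t=1.0818 [y] (5,8)
    t=1.4597 [x] (6,8)
    t=2.4950 [x] (7,8) — stop
  → r_1 = 2.4950
beam 2: φ=-45°, α=105°
  cosα=-0.2588 sinα=0.9659 | (4,7) | tMaxX 2.2796 tMaxY 0.2899 | tΔX 3.8637 tΔY 1.0353
    t=0.2899 [y] (4,8)
    t=1.3252 [y] (4,9) — stop
  → r_2 = 1.3252
beam 3: φ=45°, α=195°
  cosα=-0.9659 sinα=-0.2588 | (4,7) | tMaxX 0.6108 tMaxY 2.7819 | tΔX 1.0353 tΔY 3.8637
    t=0.6108 [x] (3,7) — stop
  → r_3 = 0.6108
beam 4: φ=135°, α=285°
  cosα=0.2588 sinα=-0.9659 | (4,7) | tMaxX 1.5841 tMaxY 0.7454 | tΔX 3.8637 tΔY 1.0353
    t=0.7454 [y] (4,6) — stop
  → r_4 = 0.7454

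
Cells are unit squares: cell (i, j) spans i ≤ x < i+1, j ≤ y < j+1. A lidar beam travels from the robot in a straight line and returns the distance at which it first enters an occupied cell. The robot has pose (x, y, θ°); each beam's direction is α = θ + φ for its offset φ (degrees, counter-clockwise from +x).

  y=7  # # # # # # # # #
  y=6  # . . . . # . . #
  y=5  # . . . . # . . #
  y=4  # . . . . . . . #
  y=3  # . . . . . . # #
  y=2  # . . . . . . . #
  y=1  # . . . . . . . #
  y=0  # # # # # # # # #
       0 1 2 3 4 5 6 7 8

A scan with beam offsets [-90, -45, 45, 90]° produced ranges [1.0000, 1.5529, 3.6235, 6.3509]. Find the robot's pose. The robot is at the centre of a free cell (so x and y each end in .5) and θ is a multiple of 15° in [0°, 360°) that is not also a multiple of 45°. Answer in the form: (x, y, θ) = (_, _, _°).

(x, y, θ) = (6.5, 1.5, 60°)

Enumerate (i+0.5, j+0.5, θ) over the 39 free cells and 16 admissible headings. For each, cast all 4 beams and compare to the given ranges.
  (6.5, 5.5, 75°): beam 1 = 1.5529 ≠ 1.0000 ✗
  (7.5, 4.5, 60°): beam 1 = 0.5774 ≠ 1.0000 ✗
  (2.5, 4.5, 240°): beam 1 = 1.7321 ≠ 1.0000 ✗
  (6.5, 6.5, 120°): beam 2 = 0.5176 ≠ 1.5529 ✗
  …
  (6.5, 1.5, 60°): r_1=1.0000, r_2=1.5529, r_3=3.6235, r_4=6.3509 — all match ✓
Only this pose fits every beam.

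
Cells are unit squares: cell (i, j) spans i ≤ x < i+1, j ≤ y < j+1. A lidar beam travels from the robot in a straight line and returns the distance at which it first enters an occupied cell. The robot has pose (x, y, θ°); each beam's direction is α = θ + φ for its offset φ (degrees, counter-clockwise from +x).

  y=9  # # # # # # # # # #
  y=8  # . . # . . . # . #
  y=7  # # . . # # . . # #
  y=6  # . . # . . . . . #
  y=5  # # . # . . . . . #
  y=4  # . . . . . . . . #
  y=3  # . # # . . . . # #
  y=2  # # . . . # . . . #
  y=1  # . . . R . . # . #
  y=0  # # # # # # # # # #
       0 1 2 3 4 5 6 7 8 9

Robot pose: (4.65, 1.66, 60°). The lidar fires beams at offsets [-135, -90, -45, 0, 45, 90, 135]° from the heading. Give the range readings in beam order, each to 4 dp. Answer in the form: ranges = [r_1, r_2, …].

beam 1: φ=-135°, α=285°
  direction (0.2588, -0.9659); cell (4,1); t to first gridline: x 1.3523, y 0.6833 (then +3.8637 / +1.0353)
    (4,0) via y @ 0.6833  # hit
  → r_1 = 0.6833
beam 2: φ=-90°, α=330°
  direction (0.8660, -0.5000); cell (4,1); t to first gridline: x 0.4041, y 1.3200 (then +1.1547 / +2.0000)
    (5,1) via x @ 0.4041
    (5,0) via y @ 1.3200  # hit
  → r_2 = 1.3200
beam 3: φ=-45°, α=15°
  direction (0.9659, 0.2588); cell (4,1); t to first gridline: x 0.3623, y 1.3137 (then +1.0353 / +3.8637)
    (5,1) via x @ 0.3623
    (5,2) via y @ 1.3137  # hit
  → r_3 = 1.3137
beam 4: φ=0°, α=60°
  direction (0.5000, 0.8660); cell (4,1); t to first gridline: x 0.7000, y 0.3926 (then +2.0000 / +1.1547)
    (4,2) via y @ 0.3926
    (5,2) via x @ 0.7000  # hit
  → r_4 = 0.7000
beam 5: φ=45°, α=105°
  direction (-0.2588, 0.9659); cell (4,1); t to first gridline: x 2.5114, y 0.3520 (then +3.8637 / +1.0353)
    (4,2) via y @ 0.3520
    (4,3) via y @ 1.3873
    (4,4) via y @ 2.4225
    (3,4) via x @ 2.5114
    (3,5) via y @ 3.4578  # hit
  → r_5 = 3.4578
beam 6: φ=90°, α=150°
  direction (-0.8660, 0.5000); cell (4,1); t to first gridline: x 0.7506, y 0.6800 (then +1.1547 / +2.0000)
    (4,2) via y @ 0.6800
    (3,2) via x @ 0.7506
    (2,2) via x @ 1.9053
    (2,3) via y @ 2.6800  # hit
  → r_6 = 2.6800
beam 7: φ=135°, α=195°
  direction (-0.9659, -0.2588); cell (4,1); t to first gridline: x 0.6729, y 2.5500 (then +1.0353 / +3.8637)
    (3,1) via x @ 0.6729
    (2,1) via x @ 1.7082
    (2,0) via y @ 2.5500  # hit
  → r_7 = 2.5500

ranges = [0.6833, 1.3200, 1.3137, 0.7000, 3.4578, 2.6800, 2.5500]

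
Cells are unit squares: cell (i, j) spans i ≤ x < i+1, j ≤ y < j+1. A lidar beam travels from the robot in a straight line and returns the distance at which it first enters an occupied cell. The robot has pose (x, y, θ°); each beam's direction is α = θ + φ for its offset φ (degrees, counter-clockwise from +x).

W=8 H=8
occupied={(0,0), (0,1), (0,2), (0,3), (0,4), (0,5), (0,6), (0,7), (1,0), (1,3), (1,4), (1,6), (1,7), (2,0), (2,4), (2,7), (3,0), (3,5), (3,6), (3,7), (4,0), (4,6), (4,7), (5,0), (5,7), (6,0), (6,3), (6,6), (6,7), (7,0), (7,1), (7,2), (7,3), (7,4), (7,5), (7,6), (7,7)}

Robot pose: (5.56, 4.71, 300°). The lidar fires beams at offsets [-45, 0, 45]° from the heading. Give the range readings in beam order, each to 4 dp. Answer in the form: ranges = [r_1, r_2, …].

ranges = [3.8409, 0.8800, 1.4908]

beam 1: φ=-45°, α=255°
  cosα=-0.2588 sinα=-0.9659 | (5,4) | tMaxX 2.1637 tMaxY 0.7350 | tΔX 3.8637 tΔY 1.0353
    t=0.7350 [y] (5,3)
    t=1.7703 [y] (5,2)
    t=2.1637 [x] (4,2)
    t=2.8056 [y] (4,1)
    t=3.8409 [y] (4,0) — stop
  → r_1 = 3.8409
beam 2: φ=0°, α=300°
  cosα=0.5000 sinα=-0.8660 | (5,4) | tMaxX 0.8800 tMaxY 0.8198 | tΔX 2.0000 tΔY 1.1547
    t=0.8198 [y] (5,3)
    t=0.8800 [x] (6,3) — stop
  → r_2 = 0.8800
beam 3: φ=45°, α=345°
  cosα=0.9659 sinα=-0.2588 | (5,4) | tMaxX 0.4555 tMaxY 2.7432 | tΔX 1.0353 tΔY 3.8637
    t=0.4555 [x] (6,4)
    t=1.4908 [x] (7,4) — stop
  → r_3 = 1.4908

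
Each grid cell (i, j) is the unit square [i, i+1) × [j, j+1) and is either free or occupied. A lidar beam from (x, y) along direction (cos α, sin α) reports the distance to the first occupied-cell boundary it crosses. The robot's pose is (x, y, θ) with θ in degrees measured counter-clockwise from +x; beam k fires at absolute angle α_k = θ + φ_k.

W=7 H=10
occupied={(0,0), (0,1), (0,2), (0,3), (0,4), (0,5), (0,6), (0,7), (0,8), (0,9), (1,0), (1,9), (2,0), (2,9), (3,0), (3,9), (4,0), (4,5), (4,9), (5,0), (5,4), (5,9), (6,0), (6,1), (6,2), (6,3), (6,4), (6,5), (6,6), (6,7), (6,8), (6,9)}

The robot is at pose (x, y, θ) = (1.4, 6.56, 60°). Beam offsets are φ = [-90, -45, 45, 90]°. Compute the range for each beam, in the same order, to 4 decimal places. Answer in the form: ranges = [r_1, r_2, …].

ranges = [3.0022, 4.7623, 1.5455, 0.4619]

beam 1: φ=-90°, α=330°
  d=(0.8660,-0.5000)  start (1,6)  tX=0.6928 tY=1.1200  stride 1/|dx|=1.1547 1/|dy|=2.0000
    cross x-line → (2,6), t=0.6928
    cross y-line → (2,5), t=1.1200
    cross x-line → (3,5), t=1.8475
    cross x-line → (4,5), t=3.0022 (wall)
  → r_1 = 3.0022
beam 2: φ=-45°, α=15°
  d=(0.9659,0.2588)  start (1,6)  tX=0.6212 tY=1.7000  stride 1/|dx|=1.0353 1/|dy|=3.8637
    cross x-line → (2,6), t=0.6212
    cross x-line → (3,6), t=1.6564
    cross y-line → (3,7), t=1.7000
    cross x-line → (4,7), t=2.6917
    cross x-line → (5,7), t=3.7270
    cross x-line → (6,7), t=4.7623 (wall)
  → r_2 = 4.7623
beam 3: φ=45°, α=105°
  d=(-0.2588,0.9659)  start (1,6)  tX=1.5455 tY=0.4555  stride 1/|dx|=3.8637 1/|dy|=1.0353
    cross y-line → (1,7), t=0.4555
    cross y-line → (1,8), t=1.4908
    cross x-line → (0,8), t=1.5455 (wall)
  → r_3 = 1.5455
beam 4: φ=90°, α=150°
  d=(-0.8660,0.5000)  start (1,6)  tX=0.4619 tY=0.8800  stride 1/|dx|=1.1547 1/|dy|=2.0000
    cross x-line → (0,6), t=0.4619 (wall)
  → r_4 = 0.4619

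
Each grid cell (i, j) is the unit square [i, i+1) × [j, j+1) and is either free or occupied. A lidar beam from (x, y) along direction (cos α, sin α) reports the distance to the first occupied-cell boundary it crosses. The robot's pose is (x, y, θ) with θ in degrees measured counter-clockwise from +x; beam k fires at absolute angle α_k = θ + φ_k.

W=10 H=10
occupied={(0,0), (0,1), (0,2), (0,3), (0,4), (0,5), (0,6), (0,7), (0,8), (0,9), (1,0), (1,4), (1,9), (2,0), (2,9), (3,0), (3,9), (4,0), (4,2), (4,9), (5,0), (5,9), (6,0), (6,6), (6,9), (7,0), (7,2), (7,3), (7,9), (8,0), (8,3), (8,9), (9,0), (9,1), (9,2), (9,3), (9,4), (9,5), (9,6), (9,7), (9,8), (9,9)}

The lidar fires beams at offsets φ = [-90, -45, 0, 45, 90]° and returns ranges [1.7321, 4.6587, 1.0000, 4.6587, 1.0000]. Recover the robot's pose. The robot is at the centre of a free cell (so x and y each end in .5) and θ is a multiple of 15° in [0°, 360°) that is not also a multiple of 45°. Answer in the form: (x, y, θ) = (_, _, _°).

Candidates: 58 free-cell centres × 16 headings = 928 poses. Raycast each; keep the one whose scan matches to 4 dp.
  (6.5, 1.5, 330°): beam 1 = 0.5774 ≠ 1.7321 ✗
  (3.5, 4.5, 255°): beam 1 = 1.5529 ≠ 1.7321 ✗
  (2.5, 3.5, 210°): beam 1 = 1.0000 ≠ 1.7321 ✗
  (4.5, 6.5, 150°): beam 1 = 2.8868 ≠ 1.7321 ✗
  …
  (5.5, 1.5, 120°): r_1=1.7321, r_2=4.6587, r_3=1.0000, r_4=4.6587, r_5=1.0000 — all match ✓
Only this pose fits every beam.

(x, y, θ) = (5.5, 1.5, 120°)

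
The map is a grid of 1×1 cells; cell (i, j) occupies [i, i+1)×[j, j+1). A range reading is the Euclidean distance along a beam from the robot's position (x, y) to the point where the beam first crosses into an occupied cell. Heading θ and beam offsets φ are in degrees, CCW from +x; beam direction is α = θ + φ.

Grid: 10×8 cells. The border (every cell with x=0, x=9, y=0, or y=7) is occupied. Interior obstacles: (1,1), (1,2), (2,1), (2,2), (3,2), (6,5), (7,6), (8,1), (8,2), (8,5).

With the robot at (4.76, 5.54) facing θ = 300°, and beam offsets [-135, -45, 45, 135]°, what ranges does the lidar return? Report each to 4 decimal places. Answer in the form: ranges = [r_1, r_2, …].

beam 1: φ=-135°, α=165°
  cosα=-0.9659 sinα=0.2588 | (4,5) | tMaxX 0.7868 tMaxY 1.7773 | tΔX 1.0353 tΔY 3.8637
    t=0.7868 [x] (3,5)
    t=1.7773 [y] (3,6)
    t=1.8221 [x] (2,6)
    t=2.8574 [x] (1,6)
    t=3.8926 [x] (0,6) — stop
  → r_1 = 3.8926
beam 2: φ=-45°, α=255°
  cosα=-0.2588 sinα=-0.9659 | (4,5) | tMaxX 2.9364 tMaxY 0.5590 | tΔX 3.8637 tΔY 1.0353
    t=0.5590 [y] (4,4)
    t=1.5943 [y] (4,3)
    t=2.6296 [y] (4,2)
    t=2.9364 [x] (3,2) — stop
  → r_2 = 2.9364
beam 3: φ=45°, α=345°
  cosα=0.9659 sinα=-0.2588 | (4,5) | tMaxX 0.2485 tMaxY 2.0864 | tΔX 1.0353 tΔY 3.8637
    t=0.2485 [x] (5,5)
    t=1.2837 [x] (6,5) — stop
  → r_3 = 1.2837
beam 4: φ=135°, α=75°
  cosα=0.2588 sinα=0.9659 | (4,5) | tMaxX 0.9273 tMaxY 0.4762 | tΔX 3.8637 tΔY 1.0353
    t=0.4762 [y] (4,6)
    t=0.9273 [x] (5,6)
    t=1.5115 [y] (5,7) — stop
  → r_4 = 1.5115

ranges = [3.8926, 2.9364, 1.2837, 1.5115]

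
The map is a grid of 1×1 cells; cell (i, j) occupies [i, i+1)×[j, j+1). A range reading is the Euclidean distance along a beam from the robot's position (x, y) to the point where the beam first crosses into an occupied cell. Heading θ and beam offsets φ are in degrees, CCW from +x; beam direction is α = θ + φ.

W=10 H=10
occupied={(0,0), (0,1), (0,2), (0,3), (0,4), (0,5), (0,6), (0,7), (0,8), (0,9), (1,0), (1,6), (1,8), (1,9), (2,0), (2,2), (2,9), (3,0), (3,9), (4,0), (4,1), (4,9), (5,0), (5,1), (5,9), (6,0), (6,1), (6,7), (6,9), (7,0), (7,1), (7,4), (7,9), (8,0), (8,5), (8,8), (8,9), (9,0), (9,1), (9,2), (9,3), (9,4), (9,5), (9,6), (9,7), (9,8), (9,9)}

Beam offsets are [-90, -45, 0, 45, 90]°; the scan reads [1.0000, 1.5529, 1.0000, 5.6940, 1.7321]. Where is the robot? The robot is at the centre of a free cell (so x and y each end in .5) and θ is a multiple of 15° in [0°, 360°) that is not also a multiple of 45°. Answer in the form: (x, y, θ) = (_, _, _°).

(x, y, θ) = (8.5, 3.5, 150°)

Candidates: 53 free-cell centres × 16 headings = 848 poses. Raycast each; keep the one whose scan matches to 4 dp.
  (1.5, 3.5, 120°): beam 1 = 8.6603 ≠ 1.0000 ✗
  (3.5, 2.5, 105°): beam 1 = 5.6940 ≠ 1.0000 ✗
  (4.5, 8.5, 150°): beam 1 = 0.5774 ≠ 1.0000 ✗
  …
  (8.5, 3.5, 150°): r_1=1.0000, r_2=1.5529, r_3=1.0000, r_4=5.6940, r_5=1.7321 — all match ✓
No second candidate reproduces the full scan.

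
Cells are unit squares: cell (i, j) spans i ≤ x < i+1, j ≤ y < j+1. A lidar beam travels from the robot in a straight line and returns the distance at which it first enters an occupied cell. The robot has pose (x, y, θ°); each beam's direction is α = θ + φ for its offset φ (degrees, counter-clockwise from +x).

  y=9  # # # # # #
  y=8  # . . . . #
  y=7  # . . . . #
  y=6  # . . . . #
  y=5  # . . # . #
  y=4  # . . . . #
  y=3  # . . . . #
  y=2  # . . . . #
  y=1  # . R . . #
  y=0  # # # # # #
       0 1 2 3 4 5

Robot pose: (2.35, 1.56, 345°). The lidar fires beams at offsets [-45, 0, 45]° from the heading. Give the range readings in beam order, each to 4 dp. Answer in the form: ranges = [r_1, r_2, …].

beam 1: φ=-45°, α=300°
  dir = (cos 300°, sin 300°) = (0.5000, -0.8660); from cell (2,1)
  next x-line at t=1.3000, next y-line at t=0.6466; Δt_x=2.0000, Δt_y=1.1547
    y: enter (2,0) at t=0.6466 ← occupied
  → r_1 = 0.6466
beam 2: φ=0°, α=345°
  dir = (cos 345°, sin 345°) = (0.9659, -0.2588); from cell (2,1)
  next x-line at t=0.6729, next y-line at t=2.1637; Δt_x=1.0353, Δt_y=3.8637
    x: enter (3,1) at t=0.6729
    x: enter (4,1) at t=1.7082
    y: enter (4,0) at t=2.1637 ← occupied
  → r_2 = 2.1637
beam 3: φ=45°, α=30°
  dir = (cos 30°, sin 30°) = (0.8660, 0.5000); from cell (2,1)
  next x-line at t=0.7506, next y-line at t=0.8800; Δt_x=1.1547, Δt_y=2.0000
    x: enter (3,1) at t=0.7506
    y: enter (3,2) at t=0.8800
    x: enter (4,2) at t=1.9053
    y: enter (4,3) at t=2.8800
    x: enter (5,3) at t=3.0600 ← occupied
  → r_3 = 3.0600

ranges = [0.6466, 2.1637, 3.0600]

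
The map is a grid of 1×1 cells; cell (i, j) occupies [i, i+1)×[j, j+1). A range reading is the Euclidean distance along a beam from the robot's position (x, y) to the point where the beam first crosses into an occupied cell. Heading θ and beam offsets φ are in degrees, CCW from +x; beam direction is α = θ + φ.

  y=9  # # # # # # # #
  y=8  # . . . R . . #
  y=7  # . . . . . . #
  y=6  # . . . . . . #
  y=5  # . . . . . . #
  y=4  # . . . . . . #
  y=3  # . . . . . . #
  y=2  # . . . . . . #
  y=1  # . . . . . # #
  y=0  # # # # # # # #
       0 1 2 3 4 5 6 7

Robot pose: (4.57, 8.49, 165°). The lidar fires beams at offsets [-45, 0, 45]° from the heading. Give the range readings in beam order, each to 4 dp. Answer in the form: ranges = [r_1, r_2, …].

ranges = [0.5889, 1.9705, 4.1223]

beam 1: φ=-45°, α=120°
  dir = (cos 120°, sin 120°) = (-0.5000, 0.8660); from cell (4,8)
  next x-line at t=1.1400, next y-line at t=0.5889; Δt_x=2.0000, Δt_y=1.1547
    y: enter (4,9) at t=0.5889 ← occupied
  → r_1 = 0.5889
beam 2: φ=0°, α=165°
  dir = (cos 165°, sin 165°) = (-0.9659, 0.2588); from cell (4,8)
  next x-line at t=0.5901, next y-line at t=1.9705; Δt_x=1.0353, Δt_y=3.8637
    x: enter (3,8) at t=0.5901
    x: enter (2,8) at t=1.6254
    y: enter (2,9) at t=1.9705 ← occupied
  → r_2 = 1.9705
beam 3: φ=45°, α=210°
  dir = (cos 210°, sin 210°) = (-0.8660, -0.5000); from cell (4,8)
  next x-line at t=0.6582, next y-line at t=0.9800; Δt_x=1.1547, Δt_y=2.0000
    x: enter (3,8) at t=0.6582
    y: enter (3,7) at t=0.9800
    x: enter (2,7) at t=1.8129
    x: enter (1,7) at t=2.9676
    y: enter (1,6) at t=2.9800
    x: enter (0,6) at t=4.1223 ← occupied
  → r_3 = 4.1223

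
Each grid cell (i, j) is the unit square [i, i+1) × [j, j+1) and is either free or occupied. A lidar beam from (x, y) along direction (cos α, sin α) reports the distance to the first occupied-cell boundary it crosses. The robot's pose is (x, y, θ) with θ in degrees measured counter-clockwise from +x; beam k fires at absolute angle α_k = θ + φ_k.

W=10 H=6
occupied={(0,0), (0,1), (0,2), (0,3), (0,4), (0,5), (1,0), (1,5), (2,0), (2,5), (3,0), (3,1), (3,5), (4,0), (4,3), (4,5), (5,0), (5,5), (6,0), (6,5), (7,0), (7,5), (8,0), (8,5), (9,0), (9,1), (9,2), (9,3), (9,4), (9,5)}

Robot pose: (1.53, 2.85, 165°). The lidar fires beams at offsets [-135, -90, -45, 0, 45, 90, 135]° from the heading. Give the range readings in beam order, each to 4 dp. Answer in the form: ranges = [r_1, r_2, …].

ranges = [4.3000, 2.2258, 1.0600, 0.5487, 0.6120, 1.9153, 2.1362]

beam 1: φ=-135°, α=30°
  dir = (cos 30°, sin 30°) = (0.8660, 0.5000); from cell (1,2)
  next x-line at t=0.5427, next y-line at t=0.3000; Δt_x=1.1547, Δt_y=2.0000
    y: enter (1,3) at t=0.3000
    x: enter (2,3) at t=0.5427
    x: enter (3,3) at t=1.6974
    y: enter (3,4) at t=2.3000
    x: enter (4,4) at t=2.8521
    x: enter (5,4) at t=4.0068
    y: enter (5,5) at t=4.3000 ← occupied
  → r_1 = 4.3000
beam 2: φ=-90°, α=75°
  dir = (cos 75°, sin 75°) = (0.2588, 0.9659); from cell (1,2)
  next x-line at t=1.8159, next y-line at t=0.1553; Δt_x=3.8637, Δt_y=1.0353
    y: enter (1,3) at t=0.1553
    y: enter (1,4) at t=1.1906
    x: enter (2,4) at t=1.8159
    y: enter (2,5) at t=2.2258 ← occupied
  → r_2 = 2.2258
beam 3: φ=-45°, α=120°
  dir = (cos 120°, sin 120°) = (-0.5000, 0.8660); from cell (1,2)
  next x-line at t=1.0600, next y-line at t=0.1732; Δt_x=2.0000, Δt_y=1.1547
    y: enter (1,3) at t=0.1732
    x: enter (0,3) at t=1.0600 ← occupied
  → r_3 = 1.0600
beam 4: φ=0°, α=165°
  dir = (cos 165°, sin 165°) = (-0.9659, 0.2588); from cell (1,2)
  next x-line at t=0.5487, next y-line at t=0.5796; Δt_x=1.0353, Δt_y=3.8637
    x: enter (0,2) at t=0.5487 ← occupied
  → r_4 = 0.5487
beam 5: φ=45°, α=210°
  dir = (cos 210°, sin 210°) = (-0.8660, -0.5000); from cell (1,2)
  next x-line at t=0.6120, next y-line at t=1.7000; Δt_x=1.1547, Δt_y=2.0000
    x: enter (0,2) at t=0.6120 ← occupied
  → r_5 = 0.6120
beam 6: φ=90°, α=255°
  dir = (cos 255°, sin 255°) = (-0.2588, -0.9659); from cell (1,2)
  next x-line at t=2.0478, next y-line at t=0.8800; Δt_x=3.8637, Δt_y=1.0353
    y: enter (1,1) at t=0.8800
    y: enter (1,0) at t=1.9153 ← occupied
  → r_6 = 1.9153
beam 7: φ=135°, α=300°
  dir = (cos 300°, sin 300°) = (0.5000, -0.8660); from cell (1,2)
  next x-line at t=0.9400, next y-line at t=0.9815; Δt_x=2.0000, Δt_y=1.1547
    x: enter (2,2) at t=0.9400
    y: enter (2,1) at t=0.9815
    y: enter (2,0) at t=2.1362 ← occupied
  → r_7 = 2.1362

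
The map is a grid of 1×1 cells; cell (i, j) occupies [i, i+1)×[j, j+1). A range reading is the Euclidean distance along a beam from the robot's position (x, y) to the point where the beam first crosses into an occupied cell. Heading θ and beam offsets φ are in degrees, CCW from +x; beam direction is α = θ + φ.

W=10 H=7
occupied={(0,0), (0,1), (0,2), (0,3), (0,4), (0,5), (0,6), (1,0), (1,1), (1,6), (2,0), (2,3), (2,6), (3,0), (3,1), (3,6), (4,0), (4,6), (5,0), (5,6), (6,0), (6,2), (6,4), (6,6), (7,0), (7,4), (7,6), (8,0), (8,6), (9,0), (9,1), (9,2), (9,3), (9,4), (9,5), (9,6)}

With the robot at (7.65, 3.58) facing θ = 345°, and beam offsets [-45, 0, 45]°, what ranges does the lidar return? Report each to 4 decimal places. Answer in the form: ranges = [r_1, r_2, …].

beam 1: φ=-45°, α=300°
  cosα=0.5000 sinα=-0.8660 | (7,3) | tMaxX 0.7000 tMaxY 0.6697 | tΔX 2.0000 tΔY 1.1547
    t=0.6697 [y] (7,2)
    t=0.7000 [x] (8,2)
    t=1.8244 [y] (8,1)
    t=2.7000 [x] (9,1) — stop
  → r_1 = 2.7000
beam 2: φ=0°, α=345°
  cosα=0.9659 sinα=-0.2588 | (7,3) | tMaxX 0.3623 tMaxY 2.2409 | tΔX 1.0353 tΔY 3.8637
    t=0.3623 [x] (8,3)
    t=1.3976 [x] (9,3) — stop
  → r_2 = 1.3976
beam 3: φ=45°, α=30°
  cosα=0.8660 sinα=0.5000 | (7,3) | tMaxX 0.4041 tMaxY 0.8400 | tΔX 1.1547 tΔY 2.0000
    t=0.4041 [x] (8,3)
    t=0.8400 [y] (8,4)
    t=1.5588 [x] (9,4) — stop
  → r_3 = 1.5588

ranges = [2.7000, 1.3976, 1.5588]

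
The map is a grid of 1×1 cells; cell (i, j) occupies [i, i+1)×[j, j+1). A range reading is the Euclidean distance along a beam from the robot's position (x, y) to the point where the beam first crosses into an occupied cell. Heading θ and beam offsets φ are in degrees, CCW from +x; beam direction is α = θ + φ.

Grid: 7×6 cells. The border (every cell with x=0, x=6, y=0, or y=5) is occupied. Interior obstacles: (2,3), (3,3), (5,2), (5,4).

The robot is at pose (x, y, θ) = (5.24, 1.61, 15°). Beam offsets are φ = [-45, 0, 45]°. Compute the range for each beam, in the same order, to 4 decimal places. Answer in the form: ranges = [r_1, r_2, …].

ranges = [0.8776, 0.7868, 0.4503]

beam 1: φ=-45°, α=330°
  d=(0.8660,-0.5000)  start (5,1)  tX=0.8776 tY=1.2200  stride 1/|dx|=1.1547 1/|dy|=2.0000
    cross x-line → (6,1), t=0.8776 (wall)
  → r_1 = 0.8776
beam 2: φ=0°, α=15°
  d=(0.9659,0.2588)  start (5,1)  tX=0.7868 tY=1.5068  stride 1/|dx|=1.0353 1/|dy|=3.8637
    cross x-line → (6,1), t=0.7868 (wall)
  → r_2 = 0.7868
beam 3: φ=45°, α=60°
  d=(0.5000,0.8660)  start (5,1)  tX=1.5200 tY=0.4503  stride 1/|dx|=2.0000 1/|dy|=1.1547
    cross y-line → (5,2), t=0.4503 (wall)
  → r_3 = 0.4503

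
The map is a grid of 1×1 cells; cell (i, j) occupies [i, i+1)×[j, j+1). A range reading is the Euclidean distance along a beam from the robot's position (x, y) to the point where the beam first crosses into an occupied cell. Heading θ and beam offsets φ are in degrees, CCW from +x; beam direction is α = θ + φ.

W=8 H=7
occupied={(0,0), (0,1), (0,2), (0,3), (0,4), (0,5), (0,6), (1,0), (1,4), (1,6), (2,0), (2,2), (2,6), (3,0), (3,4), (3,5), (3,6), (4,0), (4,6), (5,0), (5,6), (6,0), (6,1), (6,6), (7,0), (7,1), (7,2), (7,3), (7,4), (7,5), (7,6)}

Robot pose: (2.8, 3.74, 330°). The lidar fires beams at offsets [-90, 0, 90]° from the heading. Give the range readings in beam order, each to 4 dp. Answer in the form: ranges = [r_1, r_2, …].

ranges = [0.8545, 3.6950, 0.4000]

beam 1: φ=-90°, α=240°
  d=(-0.5000,-0.8660)  start (2,3)  tX=1.6000 tY=0.8545  stride 1/|dx|=2.0000 1/|dy|=1.1547
    cross y-line → (2,2), t=0.8545 (wall)
  → r_1 = 0.8545
beam 2: φ=0°, α=330°
  d=(0.8660,-0.5000)  start (2,3)  tX=0.2309 tY=1.4800  stride 1/|dx|=1.1547 1/|dy|=2.0000
    cross x-line → (3,3), t=0.2309
    cross x-line → (4,3), t=1.3856
    cross y-line → (4,2), t=1.4800
    cross x-line → (5,2), t=2.5403
    cross y-line → (5,1), t=3.4800
    cross x-line → (6,1), t=3.6950 (wall)
  → r_2 = 3.6950
beam 3: φ=90°, α=60°
  d=(0.5000,0.8660)  start (2,3)  tX=0.4000 tY=0.3002  stride 1/|dx|=2.0000 1/|dy|=1.1547
    cross y-line → (2,4), t=0.3002
    cross x-line → (3,4), t=0.4000 (wall)
  → r_3 = 0.4000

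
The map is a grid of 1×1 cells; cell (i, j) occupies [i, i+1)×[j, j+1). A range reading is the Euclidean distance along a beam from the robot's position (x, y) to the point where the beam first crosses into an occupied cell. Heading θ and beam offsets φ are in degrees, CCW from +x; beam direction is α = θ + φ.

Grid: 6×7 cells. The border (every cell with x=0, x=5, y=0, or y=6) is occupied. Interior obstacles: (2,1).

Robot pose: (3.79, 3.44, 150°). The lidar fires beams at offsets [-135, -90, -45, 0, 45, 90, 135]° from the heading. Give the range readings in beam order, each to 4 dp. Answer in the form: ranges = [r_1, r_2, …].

beam 1: φ=-135°, α=15°
  cosα=0.9659 sinα=0.2588 | (3,3) | tMaxX 0.2174 tMaxY 2.1637 | tΔX 1.0353 tΔY 3.8637
    t=0.2174 [x] (4,3)
    t=1.2527 [x] (5,3) — stop
  → r_1 = 1.2527
beam 2: φ=-90°, α=60°
  cosα=0.5000 sinα=0.8660 | (3,3) | tMaxX 0.4200 tMaxY 0.6466 | tΔX 2.0000 tΔY 1.1547
    t=0.4200 [x] (4,3)
    t=0.6466 [y] (4,4)
    t=1.8013 [y] (4,5)
    t=2.4200 [x] (5,5) — stop
  → r_2 = 2.4200
beam 3: φ=-45°, α=105°
  cosα=-0.2588 sinα=0.9659 | (3,3) | tMaxX 3.0523 tMaxY 0.5798 | tΔX 3.8637 tΔY 1.0353
    t=0.5798 [y] (3,4)
    t=1.6150 [y] (3,5)
    t=2.6503 [y] (3,6) — stop
  → r_3 = 2.6503
beam 4: φ=0°, α=150°
  cosα=-0.8660 sinα=0.5000 | (3,3) | tMaxX 0.9122 tMaxY 1.1200 | tΔX 1.1547 tΔY 2.0000
    t=0.9122 [x] (2,3)
    t=1.1200 [y] (2,4)
    t=2.0669 [x] (1,4)
    t=3.1200 [y] (1,5)
    t=3.2216 [x] (0,5) — stop
  → r_4 = 3.2216
beam 5: φ=45°, α=195°
  cosα=-0.9659 sinα=-0.2588 | (3,3) | tMaxX 0.8179 tMaxY 1.7000 | tΔX 1.0353 tΔY 3.8637
    t=0.8179 [x] (2,3)
    t=1.7000 [y] (2,2)
    t=1.8531 [x] (1,2)
    t=2.8884 [x] (0,2) — stop
  → r_5 = 2.8884
beam 6: φ=90°, α=240°
  cosα=-0.5000 sinα=-0.8660 | (3,3) | tMaxX 1.5800 tMaxY 0.5081 | tΔX 2.0000 tΔY 1.1547
    t=0.5081 [y] (3,2)
    t=1.5800 [x] (2,2)
    t=1.6628 [y] (2,1) — stop
  → r_6 = 1.6628
beam 7: φ=135°, α=285°
  cosα=0.2588 sinα=-0.9659 | (3,3) | tMaxX 0.8114 tMaxY 0.4555 | tΔX 3.8637 tΔY 1.0353
    t=0.4555 [y] (3,2)
    t=0.8114 [x] (4,2)
    t=1.4908 [y] (4,1)
    t=2.5261 [y] (4,0) — stop
  → r_7 = 2.5261

ranges = [1.2527, 2.4200, 2.6503, 3.2216, 2.8884, 1.6628, 2.5261]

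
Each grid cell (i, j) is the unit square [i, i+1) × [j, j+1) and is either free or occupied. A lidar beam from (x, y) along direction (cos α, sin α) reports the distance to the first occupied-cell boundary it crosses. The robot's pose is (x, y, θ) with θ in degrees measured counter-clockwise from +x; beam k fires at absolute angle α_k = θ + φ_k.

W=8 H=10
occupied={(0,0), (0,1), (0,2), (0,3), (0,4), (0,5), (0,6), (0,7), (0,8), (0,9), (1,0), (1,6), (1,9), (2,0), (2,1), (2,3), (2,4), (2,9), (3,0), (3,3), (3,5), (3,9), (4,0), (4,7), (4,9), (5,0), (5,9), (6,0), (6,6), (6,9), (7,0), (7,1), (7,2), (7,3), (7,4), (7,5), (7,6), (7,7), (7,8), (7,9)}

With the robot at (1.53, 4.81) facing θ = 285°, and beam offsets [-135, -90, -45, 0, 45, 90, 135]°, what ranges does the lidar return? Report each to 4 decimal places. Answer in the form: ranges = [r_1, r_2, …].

beam 1: φ=-135°, α=150°
  d=(-0.8660,0.5000)  start (1,4)  tX=0.6120 tY=0.3800  stride 1/|dx|=1.1547 1/|dy|=2.0000
    cross y-line → (1,5), t=0.3800
    cross x-line → (0,5), t=0.6120 (wall)
  → r_1 = 0.6120
beam 2: φ=-90°, α=195°
  d=(-0.9659,-0.2588)  start (1,4)  tX=0.5487 tY=3.1296  stride 1/|dx|=1.0353 1/|dy|=3.8637
    cross x-line → (0,4), t=0.5487 (wall)
  → r_2 = 0.5487
beam 3: φ=-45°, α=240°
  d=(-0.5000,-0.8660)  start (1,4)  tX=1.0600 tY=0.9353  stride 1/|dx|=2.0000 1/|dy|=1.1547
    cross y-line → (1,3), t=0.9353
    cross x-line → (0,3), t=1.0600 (wall)
  → r_3 = 1.0600
beam 4: φ=0°, α=285°
  d=(0.2588,-0.9659)  start (1,4)  tX=1.8159 tY=0.8386  stride 1/|dx|=3.8637 1/|dy|=1.0353
    cross y-line → (1,3), t=0.8386
    cross x-line → (2,3), t=1.8159 (wall)
  → r_4 = 1.8159
beam 5: φ=45°, α=330°
  d=(0.8660,-0.5000)  start (1,4)  tX=0.5427 tY=1.6200  stride 1/|dx|=1.1547 1/|dy|=2.0000
    cross x-line → (2,4), t=0.5427 (wall)
  → r_5 = 0.5427
beam 6: φ=90°, α=15°
  d=(0.9659,0.2588)  start (1,4)  tX=0.4866 tY=0.7341  stride 1/|dx|=1.0353 1/|dy|=3.8637
    cross x-line → (2,4), t=0.4866 (wall)
  → r_6 = 0.4866
beam 7: φ=135°, α=60°
  d=(0.5000,0.8660)  start (1,4)  tX=0.9400 tY=0.2194  stride 1/|dx|=2.0000 1/|dy|=1.1547
    cross y-line → (1,5), t=0.2194
    cross x-line → (2,5), t=0.9400
    cross y-line → (2,6), t=1.3741
    cross y-line → (2,7), t=2.5288
    cross x-line → (3,7), t=2.9400
    cross y-line → (3,8), t=3.6835
    cross y-line → (3,9), t=4.8382 (wall)
  → r_7 = 4.8382

ranges = [0.6120, 0.5487, 1.0600, 1.8159, 0.5427, 0.4866, 4.8382]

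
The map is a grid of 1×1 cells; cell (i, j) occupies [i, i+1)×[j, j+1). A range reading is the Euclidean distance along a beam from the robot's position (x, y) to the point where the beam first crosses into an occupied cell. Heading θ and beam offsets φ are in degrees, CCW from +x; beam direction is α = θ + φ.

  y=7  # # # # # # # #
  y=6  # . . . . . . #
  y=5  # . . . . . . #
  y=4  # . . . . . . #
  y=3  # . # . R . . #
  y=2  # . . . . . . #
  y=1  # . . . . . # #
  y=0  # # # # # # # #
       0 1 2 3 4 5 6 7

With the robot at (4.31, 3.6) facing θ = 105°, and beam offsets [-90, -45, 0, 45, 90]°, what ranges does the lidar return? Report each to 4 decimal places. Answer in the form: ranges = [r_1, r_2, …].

ranges = [2.7849, 3.9260, 3.5199, 3.8221, 1.3562]

beam 1: φ=-90°, α=15°
  cosα=0.9659 sinα=0.2588 | (4,3) | tMaxX 0.7143 tMaxY 1.5455 | tΔX 1.0353 tΔY 3.8637
    t=0.7143 [x] (5,3)
    t=1.5455 [y] (5,4)
    t=1.7496 [x] (6,4)
    t=2.7849 [x] (7,4) — stop
  → r_1 = 2.7849
beam 2: φ=-45°, α=60°
  cosα=0.5000 sinα=0.8660 | (4,3) | tMaxX 1.3800 tMaxY 0.4619 | tΔX 2.0000 tΔY 1.1547
    t=0.4619 [y] (4,4)
    t=1.3800 [x] (5,4)
    t=1.6166 [y] (5,5)
    t=2.7713 [y] (5,6)
    t=3.3800 [x] (6,6)
    t=3.9260 [y] (6,7) — stop
  → r_2 = 3.9260
beam 3: φ=0°, α=105°
  cosα=-0.2588 sinα=0.9659 | (4,3) | tMaxX 1.1977 tMaxY 0.4141 | tΔX 3.8637 tΔY 1.0353
    t=0.4141 [y] (4,4)
    t=1.1977 [x] (3,4)
    t=1.4494 [y] (3,5)
    t=2.4847 [y] (3,6)
    t=3.5199 [y] (3,7) — stop
  → r_3 = 3.5199
beam 4: φ=45°, α=150°
  cosα=-0.8660 sinα=0.5000 | (4,3) | tMaxX 0.3580 tMaxY 0.8000 | tΔX 1.1547 tΔY 2.0000
    t=0.3580 [x] (3,3)
    t=0.8000 [y] (3,4)
    t=1.5127 [x] (2,4)
    t=2.6674 [x] (1,4)
    t=2.8000 [y] (1,5)
    t=3.8221 [x] (0,5) — stop
  → r_4 = 3.8221
beam 5: φ=90°, α=195°
  cosα=-0.9659 sinα=-0.2588 | (4,3) | tMaxX 0.3209 tMaxY 2.3182 | tΔX 1.0353 tΔY 3.8637
    t=0.3209 [x] (3,3)
    t=1.3562 [x] (2,3) — stop
  → r_5 = 1.3562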